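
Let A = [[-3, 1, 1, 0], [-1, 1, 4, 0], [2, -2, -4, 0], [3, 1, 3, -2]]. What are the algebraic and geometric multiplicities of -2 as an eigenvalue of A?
The characteristic polynomial is (x + 2)^4, so the factor x + 2 appears with exponent 4: the algebraic multiplicity is 4.

rank(A + 2I) = 2, so the eigenspace has dimension 4 - 2 = 2: the geometric multiplicity is 2.

Since 2 < 4, A is not diagonalizable.

algebraic multiplicity 4, geometric multiplicity 2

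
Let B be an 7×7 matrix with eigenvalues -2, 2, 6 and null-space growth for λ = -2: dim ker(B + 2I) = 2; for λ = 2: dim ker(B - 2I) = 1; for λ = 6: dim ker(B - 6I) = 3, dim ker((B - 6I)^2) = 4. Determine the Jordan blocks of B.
Jordan blocks: (-2, 1), (-2, 1), (2, 1), (6, 2), (6, 1), (6, 1)

λ = -2: successive nullity increments [2] count blocks of size ≥ k; block sizes are [1, 1].
λ = 2: successive nullity increments [1] count blocks of size ≥ k; block sizes are [1].
λ = 6: successive nullity increments [3, 1] count blocks of size ≥ k; block sizes are [2, 1, 1].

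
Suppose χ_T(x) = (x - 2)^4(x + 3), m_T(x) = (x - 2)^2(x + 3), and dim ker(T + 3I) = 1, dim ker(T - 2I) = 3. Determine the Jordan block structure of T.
Jordan blocks: (-3, 1), (2, 2), (2, 1), (2, 1)

λ = -3: algebraic multiplicity 1 (exponent in χ_T), largest block size 1 (exponent in m_T), 1 block (geometric multiplicity). This forces block sizes [1].
λ = 2: algebraic multiplicity 4 (exponent in χ_T), largest block size 2 (exponent in m_T), 3 blocks (geometric multiplicity). These force block sizes [2, 1, 1].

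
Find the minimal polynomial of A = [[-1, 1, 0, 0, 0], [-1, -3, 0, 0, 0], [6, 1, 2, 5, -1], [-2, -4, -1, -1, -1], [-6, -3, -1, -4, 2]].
m_A(x) = x^2(x - 3)(x + 2)^2

The characteristic polynomial factors as x^2(x - 3)(x + 2)^2. The minimal polynomial is ∏(x - λ)^{k_λ} where k_λ is the size of the largest Jordan block at λ.

For λ = -2: rank(A + 2I) = 4, and the largest Jordan block has size 2 (the smallest k with rank((A + 2I)^k) = rank((A + 2I)^(k+1))).
For λ = 0: rank(A) = 4, and the largest Jordan block has size 2 (the smallest k with rank(A^k) = rank(A^(k+1))).
For λ = 3: rank(A - 3I) = 4, and the largest Jordan block has size 1 (the smallest k with rank((A - 3I)^k) = rank((A - 3I)^(k+1))).

So m_A(x) = x^2(x - 3)(x + 2)^2.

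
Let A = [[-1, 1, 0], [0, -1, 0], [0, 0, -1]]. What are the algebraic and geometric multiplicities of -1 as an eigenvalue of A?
algebraic multiplicity 3, geometric multiplicity 2

The characteristic polynomial is (x + 1)^3, so the factor x + 1 appears with exponent 3: the algebraic multiplicity is 3.

rank(A + I) = 1, so the eigenspace has dimension 3 - 1 = 2: the geometric multiplicity is 2.

Since 2 < 3, A is not diagonalizable.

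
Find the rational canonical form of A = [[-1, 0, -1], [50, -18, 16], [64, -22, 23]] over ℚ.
R = [[0, 0, 10], [1, 0, 3], [0, 1, 4]]

The invariant factors of A (the non-unit diagonal entries of the Smith normal form of xI - A over ℚ[x]) are (x - 5)(x^2 + x + 2), each dividing the next. The characteristic polynomial is their product, (x - 5)(x^2 + x + 2).

The rational canonical form is the block-diagonal matrix of companion matrices C(f_i):
R = [[0, 0, 10], [1, 0, 3], [0, 1, 4]].

Note the characteristic polynomial does not split into linear factors over ℚ, so A has no Jordan form over ℚ; the rational canonical form exists over any field.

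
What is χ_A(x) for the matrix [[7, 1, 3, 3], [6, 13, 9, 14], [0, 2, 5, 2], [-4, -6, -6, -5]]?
xI - A = [[x - 7, -1, -3, -3], [-6, x - 13, -9, -14], [0, -2, x - 5, -2], [4, 6, 6, x + 5]].

Expanding det(xI - A) along the first row:
det(xI - A) = + (x - 7)·det([[x - 13, -9, -14], [-2, x - 5, -2], [6, 6, x + 5]]) - (-1)·det([[-6, -9, -14], [0, x - 5, -2], [4, 6, x + 5]]) + (-3)·det([[-6, x - 13, -14], [0, -2, -2], [4, 6, x + 5]]) - (-3)·det([[-6, x - 13, -9], [0, -2, x - 5], [4, 6, 6]]).

Evaluating gives χ_A(x) = x^4 - 20x^3 + 150x^2 - 500x + 625 = (x - 5)^4.

χ_A(x) = (x - 5)^4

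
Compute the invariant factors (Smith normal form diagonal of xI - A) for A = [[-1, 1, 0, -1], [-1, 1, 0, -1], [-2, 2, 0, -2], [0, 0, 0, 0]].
The Jordan structure of A has elementary divisors x^2, x, x. Arranging the block sizes at each eigenvalue in decreasing order and taking row products gives the invariant factors.

Invariant factors (smallest first, each dividing the next): x, x, x^2.

Check: the last factor x^2 is the minimal polynomial, and the product x^4 is the characteristic polynomial.

x, x, x^2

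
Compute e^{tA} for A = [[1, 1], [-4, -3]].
A has Jordan form J = [[-1, 1], [0, -1]] with A = PJP^{-1}, so e^{tA} = P e^{tJ} P^{-1}.

For a Jordan block J_k(λ), e^{tJ_k(λ)} = e^{λt} · (I + tN + t^2 N^2/2! + ... + t^{k-1} N^{k-1}/(k-1)!) where N is the nilpotent superdiagonal part.

Assembling the blocks and conjugating back gives the entries of e^{tA} as shown above.

e^{tA} = [[(2*t + 1)*e^{-t}, t*e^{-t}], [-4*t*e^{-t}, (1 - 2*t)*e^{-t}]]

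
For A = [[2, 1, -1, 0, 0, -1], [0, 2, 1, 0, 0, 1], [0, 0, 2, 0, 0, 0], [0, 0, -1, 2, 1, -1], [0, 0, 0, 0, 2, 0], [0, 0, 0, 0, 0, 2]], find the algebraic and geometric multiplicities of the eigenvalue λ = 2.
The characteristic polynomial is (x - 2)^6, so the factor x - 2 appears with exponent 6: the algebraic multiplicity is 6.

rank(A - 2I) = 3, so the eigenspace has dimension 6 - 3 = 3: the geometric multiplicity is 3.

Since 3 < 6, A is not diagonalizable.

algebraic multiplicity 6, geometric multiplicity 3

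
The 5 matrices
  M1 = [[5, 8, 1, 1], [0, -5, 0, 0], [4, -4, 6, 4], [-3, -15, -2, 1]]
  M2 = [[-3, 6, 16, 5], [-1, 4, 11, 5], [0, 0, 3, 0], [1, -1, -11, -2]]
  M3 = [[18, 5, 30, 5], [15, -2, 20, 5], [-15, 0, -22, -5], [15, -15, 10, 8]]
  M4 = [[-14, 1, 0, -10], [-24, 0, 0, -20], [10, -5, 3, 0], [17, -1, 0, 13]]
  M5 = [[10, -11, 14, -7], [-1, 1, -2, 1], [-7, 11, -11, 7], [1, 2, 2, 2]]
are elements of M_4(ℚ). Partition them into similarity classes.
3 classes: {M1}, {M2, M4, M5}, {M3}

Characteristic polynomials: χ_{M1} = (x - 4)^3(x + 5), χ_{M2} = (x - 3)^2(x + 2)^2, χ_{M3} = (x - 3)^2(x + 2)^2, χ_{M4} = (x - 3)^2(x + 2)^2, χ_{M5} = (x - 3)^2(x + 2)^2.

{M1}: invariant factors (x - 4)^3(x + 5).

{M2, M4, M5}: invariant factors x - 3, (x - 3)(x + 2)^2.

{M3}: invariant factors (x - 3)(x + 2), (x - 3)(x + 2).

Matrices are similar if and only if their invariant-factor lists agree; the partition into similarity classes is {M1}, {M2, M4, M5}, {M3}.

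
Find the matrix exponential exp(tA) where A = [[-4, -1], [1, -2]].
A has Jordan form J = [[-3, 1], [0, -3]] with A = PJP^{-1}, so e^{tA} = P e^{tJ} P^{-1}.

For a Jordan block J_k(λ), e^{tJ_k(λ)} = e^{λt} · (I + tN + t^2 N^2/2! + ... + t^{k-1} N^{k-1}/(k-1)!) where N is the nilpotent superdiagonal part.

Assembling the blocks and conjugating back gives the entries of e^{tA} as shown above.

e^{tA} = [[(1 - t)*e^{-3*t}, -t*e^{-3*t}], [t*e^{-3*t}, (t + 1)*e^{-3*t}]]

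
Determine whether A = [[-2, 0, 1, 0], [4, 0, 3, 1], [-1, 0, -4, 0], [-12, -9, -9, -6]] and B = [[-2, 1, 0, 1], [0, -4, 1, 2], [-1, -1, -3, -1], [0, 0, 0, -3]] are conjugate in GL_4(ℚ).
Yes.

Two matrices over a field are similar if and only if they have the same invariant factors.

Both A and B have characteristic polynomial (x + 3)^4 and minimal polynomial (x + 3)^3. Computing further, both have invariant factors x + 3, (x + 3)^3. Hence A and B are similar.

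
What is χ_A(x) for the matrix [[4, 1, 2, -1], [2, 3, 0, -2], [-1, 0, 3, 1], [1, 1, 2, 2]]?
xI - A = [[x - 4, -1, -2, 1], [-2, x - 3, 0, 2], [1, 0, x - 3, -1], [-1, -1, -2, x - 2]].

Expanding det(xI - A) along the first row:
det(xI - A) = + (x - 4)·det([[x - 3, 0, 2], [0, x - 3, -1], [-1, -2, x - 2]]) - (-1)·det([[-2, 0, 2], [1, x - 3, -1], [-1, -2, x - 2]]) + (-2)·det([[-2, x - 3, 2], [1, 0, -1], [-1, -1, x - 2]]) - (1)·det([[-2, x - 3, 0], [1, 0, x - 3], [-1, -1, -2]]).

Evaluating gives χ_A(x) = x^4 - 12x^3 + 54x^2 - 108x + 81 = (x - 3)^4.

χ_A(x) = (x - 3)^4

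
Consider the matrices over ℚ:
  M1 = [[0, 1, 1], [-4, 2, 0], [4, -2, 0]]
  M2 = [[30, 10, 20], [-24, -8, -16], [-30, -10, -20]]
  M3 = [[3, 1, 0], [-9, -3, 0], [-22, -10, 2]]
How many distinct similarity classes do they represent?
Characteristic polynomials: χ_{M1} = x^2(x - 2), χ_{M2} = x^2(x - 2), χ_{M3} = x^2(x - 2).

{M1, M3}: invariant factors x^2(x - 2).

{M2}: invariant factors x, x(x - 2).

Matrices are similar if and only if their invariant-factor lists agree; the partition into similarity classes is {M1, M3}, {M2}.

2 classes: {M1, M3}, {M2}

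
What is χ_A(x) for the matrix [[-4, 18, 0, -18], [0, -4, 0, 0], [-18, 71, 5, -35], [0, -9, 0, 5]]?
χ_A(x) = (x - 5)^2(x + 4)^2

xI - A = [[x + 4, -18, 0, 18], [0, x + 4, 0, 0], [18, -71, x - 5, 35], [0, 9, 0, x - 5]].

Expanding det(xI - A) along the first row:
det(xI - A) = + (x + 4)·det([[x + 4, 0, 0], [-71, x - 5, 35], [9, 0, x - 5]]) - (-18)·det([[0, 0, 0], [18, x - 5, 35], [0, 0, x - 5]]) + (0)·det([[0, x + 4, 0], [18, -71, 35], [0, 9, x - 5]]) - (18)·det([[0, x + 4, 0], [18, -71, x - 5], [0, 9, 0]]).

Evaluating gives χ_A(x) = x^4 - 2x^3 - 39x^2 + 40x + 400 = (x - 5)^2(x + 4)^2.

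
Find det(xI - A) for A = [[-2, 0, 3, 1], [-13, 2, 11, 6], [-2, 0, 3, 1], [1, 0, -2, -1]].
xI - A = [[x + 2, 0, -3, -1], [13, x - 2, -11, -6], [2, 0, x - 3, -1], [-1, 0, 2, x + 1]].

Expanding det(xI - A) along the first row:
det(xI - A) = + (x + 2)·det([[x - 2, -11, -6], [0, x - 3, -1], [0, 2, x + 1]]) - (0)·det([[13, -11, -6], [2, x - 3, -1], [-1, 2, x + 1]]) + (-3)·det([[13, x - 2, -6], [2, 0, -1], [-1, 0, x + 1]]) - (-1)·det([[13, x - 2, -11], [2, 0, x - 3], [-1, 0, 2]]).

Evaluating gives χ_A(x) = x^4 - 2x^3 = x^3(x - 2).

χ_A(x) = x^3(x - 2)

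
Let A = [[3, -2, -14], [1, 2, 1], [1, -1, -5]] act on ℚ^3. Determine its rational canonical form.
The invariant factors of A (the non-unit diagonal entries of the Smith normal form of xI - A over ℚ[x]) are x^3 - 2x - 3, each dividing the next. The characteristic polynomial is their product, x^3 - 2x - 3.

The rational canonical form is the block-diagonal matrix of companion matrices C(f_i):
R = [[0, 0, 3], [1, 0, 2], [0, 1, 0]].

Note the characteristic polynomial does not split into linear factors over ℚ, so A has no Jordan form over ℚ; the rational canonical form exists over any field.

R = [[0, 0, 3], [1, 0, 2], [0, 1, 0]]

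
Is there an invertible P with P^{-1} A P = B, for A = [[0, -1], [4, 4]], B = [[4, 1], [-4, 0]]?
Yes.

Two matrices over a field are similar if and only if they have the same invariant factors.

Both A and B have characteristic polynomial (x - 2)^2 and minimal polynomial (x - 2)^2. Computing further, both have invariant factors (x - 2)^2. Hence A and B are similar.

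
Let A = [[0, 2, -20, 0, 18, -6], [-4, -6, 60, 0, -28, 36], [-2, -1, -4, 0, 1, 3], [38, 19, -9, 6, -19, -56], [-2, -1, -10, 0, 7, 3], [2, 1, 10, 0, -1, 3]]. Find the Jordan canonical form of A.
J = [[-4, 1, 0, 0, 0, 0], [0, -4, 0, 0, 0, 0], [0, 0, -4, 0, 0, 0], [0, 0, 0, 6, 1, 0], [0, 0, 0, 0, 6, 0], [0, 0, 0, 0, 0, 6]]

The characteristic polynomial is det(xI - A) = (x - 6)^3(x + 4)^3, so the eigenvalues are -4 (algebraic multiplicity 3), 6 (algebraic multiplicity 3).

For λ = -4: rank(A + 4I) = 4, rank((A + 4I)^2) = 3. The eigenspace has dimension 6 - 4 = 2, so there are 2 Jordan blocks; the rank sequence gives block sizes [2, 1].

For λ = 6: rank(A - 6I) = 4, rank((A - 6I)^2) = 3. The eigenspace has dimension 6 - 4 = 2, so there are 2 Jordan blocks; the rank sequence gives block sizes [2, 1].

Assembling the blocks gives the Jordan form J above.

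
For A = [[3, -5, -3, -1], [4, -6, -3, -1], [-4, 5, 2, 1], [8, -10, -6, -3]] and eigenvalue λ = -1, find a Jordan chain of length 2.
We seek v_1 ∈ ker((A + I)^2) \ ker(A + I), then set v_{i+1} = (A + I) v_i.

One such chain is v_1 = [[-1, -1, 2, -4]]^T, v_2 = [[-1, -1, 1, -2]]^T. Check: (A + I) v_2 = [[0, 0, 0, 0]]^T = 0.

v_1 = [[-1, -1, 2, -4]]^T, v_2 = [[-1, -1, 1, -2]]^T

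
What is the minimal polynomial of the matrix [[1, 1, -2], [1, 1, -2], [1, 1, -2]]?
The characteristic polynomial factors as x^3. The minimal polynomial is ∏(x - λ)^{k_λ} where k_λ is the size of the largest Jordan block at λ.

For λ = 0: rank(A) = 1, and the largest Jordan block has size 2 (the smallest k with rank(A^k) = rank(A^(k+1))).

So m_A(x) = x^2.

m_A(x) = x^2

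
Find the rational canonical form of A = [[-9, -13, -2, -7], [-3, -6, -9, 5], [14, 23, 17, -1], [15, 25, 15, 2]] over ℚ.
The invariant factors of A (the non-unit diagonal entries of the Smith normal form of xI - A over ℚ[x]) are x^2 - 2x - 5, x^2 - 2x - 5, each dividing the next. The characteristic polynomial is their product, (x^2 - 2x - 5)^2.

The rational canonical form is the block-diagonal matrix of companion matrices C(f_i):
R = [[0, 5, 0, 0], [1, 2, 0, 0], [0, 0, 0, 5], [0, 0, 1, 2]].

Note the characteristic polynomial does not split into linear factors over ℚ, so A has no Jordan form over ℚ; the rational canonical form exists over any field.

R = [[0, 5, 0, 0], [1, 2, 0, 0], [0, 0, 0, 5], [0, 0, 1, 2]]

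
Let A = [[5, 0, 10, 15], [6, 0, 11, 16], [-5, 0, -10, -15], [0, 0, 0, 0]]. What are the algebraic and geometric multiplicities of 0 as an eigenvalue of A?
algebraic multiplicity 3, geometric multiplicity 2

The characteristic polynomial is x^3(x + 5), so the factor x appears with exponent 3: the algebraic multiplicity is 3.

rank(A) = 2, so the eigenspace has dimension 4 - 2 = 2: the geometric multiplicity is 2.

Since 2 < 3, A is not diagonalizable.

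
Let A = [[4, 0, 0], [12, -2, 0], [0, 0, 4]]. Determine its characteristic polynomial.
xI - A = [[x - 4, 0, 0], [-12, x + 2, 0], [0, 0, x - 4]].

Expanding det(xI - A) along the first row:
det(xI - A) = + (x - 4)·det([[x + 2, 0], [0, x - 4]]) - (0)·det([[-12, 0], [0, x - 4]]) + (0)·det([[-12, x + 2], [0, 0]]).

Evaluating gives χ_A(x) = x^3 - 6x^2 + 32 = (x - 4)^2(x + 2).

χ_A(x) = (x - 4)^2(x + 2)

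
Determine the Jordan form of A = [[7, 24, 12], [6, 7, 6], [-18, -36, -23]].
J = [[-5, 0, 0], [0, -5, 0], [0, 0, 1]]

The characteristic polynomial is det(xI - A) = (x - 1)(x + 5)^2, so the eigenvalues are -5 (algebraic multiplicity 2), 1 (algebraic multiplicity 1).

For λ = -5: rank(A + 5I) = 1. The eigenspace has dimension 3 - 1 = 2, so there are 2 Jordan blocks; the rank sequence gives block sizes [1, 1].

For λ = 1: algebraic multiplicity 1 gives one 1×1 block.

Assembling the blocks gives the Jordan form J above.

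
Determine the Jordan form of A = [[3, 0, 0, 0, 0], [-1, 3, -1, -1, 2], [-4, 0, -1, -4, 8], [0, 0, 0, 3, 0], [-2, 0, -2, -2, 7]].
The characteristic polynomial is det(xI - A) = (x - 3)^5, so the eigenvalues are 3 (algebraic multiplicity 5).

For λ = 3: rank(A - 3I) = 1, rank((A - 3I)^2) = 0. The eigenspace has dimension 5 - 1 = 4, so there are 4 Jordan blocks; the rank sequence gives block sizes [2, 1, 1, 1].

Assembling the blocks gives the Jordan form J above.

J = [[3, 1, 0, 0, 0], [0, 3, 0, 0, 0], [0, 0, 3, 0, 0], [0, 0, 0, 3, 0], [0, 0, 0, 0, 3]]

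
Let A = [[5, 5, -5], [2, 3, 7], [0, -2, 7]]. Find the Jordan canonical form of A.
J = [[5, 1, 0], [0, 5, 1], [0, 0, 5]]

The characteristic polynomial is det(xI - A) = (x - 5)^3, so the eigenvalues are 5 (algebraic multiplicity 3).

For λ = 5: rank(A - 5I) = 2, rank((A - 5I)^2) = 1, rank((A - 5I)^3) = 0. The eigenspace has dimension 3 - 2 = 1, so there is 1 Jordan block; the rank sequence gives block sizes [3].

Assembling the blocks gives the Jordan form J above.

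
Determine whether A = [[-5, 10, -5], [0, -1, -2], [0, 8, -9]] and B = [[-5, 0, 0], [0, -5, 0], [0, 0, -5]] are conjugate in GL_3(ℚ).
Both have characteristic polynomial (x + 5)^3, but the minimal polynomial of A is (x + 5)^2 while the minimal polynomial of B is x + 5. The minimal polynomial is a similarity invariant, so A and B are not similar.

No.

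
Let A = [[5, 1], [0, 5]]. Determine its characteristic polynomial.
χ_A(x) = (x - 5)^2

xI - A = [[x - 5, -1], [0, x - 5]].

Expanding det(xI - A) along the first row:
det(xI - A) = + (x - 5)·det([[x - 5]]) - (-1)·det([[0]]).

Evaluating gives χ_A(x) = x^2 - 10x + 25 = (x - 5)^2.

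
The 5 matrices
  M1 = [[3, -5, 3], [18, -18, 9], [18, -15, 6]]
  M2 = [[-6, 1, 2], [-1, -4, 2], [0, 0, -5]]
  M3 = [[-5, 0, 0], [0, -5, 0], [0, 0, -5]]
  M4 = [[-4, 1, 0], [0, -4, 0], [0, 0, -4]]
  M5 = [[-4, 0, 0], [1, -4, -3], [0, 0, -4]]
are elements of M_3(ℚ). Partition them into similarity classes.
Characteristic polynomials: χ_{M1} = (x + 3)^3, χ_{M2} = (x + 5)^3, χ_{M3} = (x + 5)^3, χ_{M4} = (x + 4)^3, χ_{M5} = (x + 4)^3.

{M1}: invariant factors x + 3, (x + 3)^2.

{M2}: invariant factors x + 5, (x + 5)^2.

{M3}: invariant factors x + 5, x + 5, x + 5.

{M4, M5}: invariant factors x + 4, (x + 4)^2.

Matrices are similar if and only if their invariant-factor lists agree; the partition into similarity classes is {M1}, {M2}, {M3}, {M4, M5}.

4 classes: {M1}, {M2}, {M3}, {M4, M5}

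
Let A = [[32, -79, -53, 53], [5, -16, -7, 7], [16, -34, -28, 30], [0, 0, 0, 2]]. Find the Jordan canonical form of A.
The characteristic polynomial is det(xI - A) = (x - 2)(x + 2)(x + 5)^2, so the eigenvalues are -5 (algebraic multiplicity 2), -2 (algebraic multiplicity 1), 2 (algebraic multiplicity 1).

For λ = -5: rank(A + 5I) = 3, rank((A + 5I)^2) = 2. The eigenspace has dimension 4 - 3 = 1, so there is 1 Jordan block; the rank sequence gives block sizes [2].

For λ = -2: algebraic multiplicity 1 gives one 1×1 block.

For λ = 2: algebraic multiplicity 1 gives one 1×1 block.

Assembling the blocks gives the Jordan form J above.

J = [[-5, 1, 0, 0], [0, -5, 0, 0], [0, 0, -2, 0], [0, 0, 0, 2]]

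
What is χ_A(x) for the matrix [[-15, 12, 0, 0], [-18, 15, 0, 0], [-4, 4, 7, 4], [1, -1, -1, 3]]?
χ_A(x) = (x - 5)^2(x - 3)(x + 3)

xI - A = [[x + 15, -12, 0, 0], [18, x - 15, 0, 0], [4, -4, x - 7, -4], [-1, 1, 1, x - 3]].

Expanding det(xI - A) along the first row:
det(xI - A) = + (x + 15)·det([[x - 15, 0, 0], [-4, x - 7, -4], [1, 1, x - 3]]) - (-12)·det([[18, 0, 0], [4, x - 7, -4], [-1, 1, x - 3]]) + (0)·det([[18, x - 15, 0], [4, -4, -4], [-1, 1, x - 3]]) - (0)·det([[18, x - 15, 0], [4, -4, x - 7], [-1, 1, 1]]).

Evaluating gives χ_A(x) = x^4 - 10x^3 + 16x^2 + 90x - 225 = (x - 5)^2(x - 3)(x + 3).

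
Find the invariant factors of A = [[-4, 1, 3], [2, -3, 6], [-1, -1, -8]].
The Jordan structure of A has elementary divisors (x + 5)^2, (x + 5). Arranging the block sizes at each eigenvalue in decreasing order and taking row products gives the invariant factors.

Invariant factors (smallest first, each dividing the next): x + 5, (x + 5)^2.

Check: the last factor (x + 5)^2 is the minimal polynomial, and the product (x + 5)^3 is the characteristic polynomial.

x + 5, (x + 5)^2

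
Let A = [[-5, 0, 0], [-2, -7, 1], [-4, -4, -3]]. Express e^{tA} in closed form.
e^{tA} = [[e^{-5*t}, 0, 0], [-2*t*e^{-5*t}, (1 - 2*t)*e^{-5*t}, t*e^{-5*t}], [-4*t*e^{-5*t}, -4*t*e^{-5*t}, (2*t + 1)*e^{-5*t}]]

A has Jordan form J = [[-5, 1, 0], [0, -5, 0], [0, 0, -5]] with A = PJP^{-1}, so e^{tA} = P e^{tJ} P^{-1}.

For a Jordan block J_k(λ), e^{tJ_k(λ)} = e^{λt} · (I + tN + t^2 N^2/2! + ... + t^{k-1} N^{k-1}/(k-1)!) where N is the nilpotent superdiagonal part.

Assembling the blocks and conjugating back gives the entries of e^{tA} as shown above.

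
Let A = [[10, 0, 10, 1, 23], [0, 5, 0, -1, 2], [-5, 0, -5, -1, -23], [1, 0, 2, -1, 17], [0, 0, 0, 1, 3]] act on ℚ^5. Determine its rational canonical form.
The invariant factors of A (the non-unit diagonal entries of the Smith normal form of xI - A over ℚ[x]) are x - 5, x - 5, (x - 5)(x - 1)(x + 4), each dividing the next. The characteristic polynomial is their product, (x - 5)^3(x - 1)(x + 4).

The rational canonical form is the block-diagonal matrix of companion matrices C(f_i):
R = [[5, 0, 0, 0, 0], [0, 5, 0, 0, 0], [0, 0, 0, 0, -20], [0, 0, 1, 0, 19], [0, 0, 0, 1, 2]].

R = [[5, 0, 0, 0, 0], [0, 5, 0, 0, 0], [0, 0, 0, 0, -20], [0, 0, 1, 0, 19], [0, 0, 0, 1, 2]]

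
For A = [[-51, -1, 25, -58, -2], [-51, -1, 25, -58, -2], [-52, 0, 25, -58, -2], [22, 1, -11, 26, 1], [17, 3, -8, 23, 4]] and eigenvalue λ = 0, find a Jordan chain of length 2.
We seek v_1 ∈ ker(A^2) \ ker(A), then set v_{i+1} = A v_i.

One such chain is v_1 = [[0, 1, 0, 0, -1]]^T, v_2 = [[1, 1, 2, 0, -1]]^T. Check: A v_2 = [[0, 0, 0, 0, 0]]^T = 0.

v_1 = [[0, 1, 0, 0, -1]]^T, v_2 = [[1, 1, 2, 0, -1]]^T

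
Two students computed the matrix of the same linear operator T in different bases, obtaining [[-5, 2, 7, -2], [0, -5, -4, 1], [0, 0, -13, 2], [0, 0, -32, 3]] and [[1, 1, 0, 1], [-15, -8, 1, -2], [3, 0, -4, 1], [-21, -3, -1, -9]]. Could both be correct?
Yes.

Two matrices over a field are similar if and only if they have the same invariant factors.

Both A and B have characteristic polynomial (x + 5)^4 and minimal polynomial (x + 5)^2. Computing further, both have invariant factors (x + 5)^2, (x + 5)^2. Hence A and B are similar.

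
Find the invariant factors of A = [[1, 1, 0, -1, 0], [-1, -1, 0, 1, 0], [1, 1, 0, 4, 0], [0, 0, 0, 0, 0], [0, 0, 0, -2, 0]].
x, x^2, x^2

The Jordan structure of A has elementary divisors x^2, x^2, x. Arranging the block sizes at each eigenvalue in decreasing order and taking row products gives the invariant factors.

Invariant factors (smallest first, each dividing the next): x, x^2, x^2.

Check: the last factor x^2 is the minimal polynomial, and the product x^5 is the characteristic polynomial.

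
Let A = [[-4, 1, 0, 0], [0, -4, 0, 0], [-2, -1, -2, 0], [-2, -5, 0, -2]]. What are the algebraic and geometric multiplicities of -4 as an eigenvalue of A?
The characteristic polynomial is (x + 2)^2(x + 4)^2, so the factor x + 4 appears with exponent 2: the algebraic multiplicity is 2.

rank(A + 4I) = 3, so the eigenspace has dimension 4 - 3 = 1: the geometric multiplicity is 1.

Since 1 < 2, A is not diagonalizable.

algebraic multiplicity 2, geometric multiplicity 1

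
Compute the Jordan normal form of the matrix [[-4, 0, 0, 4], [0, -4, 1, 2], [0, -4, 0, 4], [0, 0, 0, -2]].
The characteristic polynomial is det(xI - A) = (x + 2)^3(x + 4), so the eigenvalues are -4 (algebraic multiplicity 1), -2 (algebraic multiplicity 3).

For λ = -4: algebraic multiplicity 1 gives one 1×1 block.

For λ = -2: rank(A + 2I) = 2, rank((A + 2I)^2) = 1. The eigenspace has dimension 4 - 2 = 2, so there are 2 Jordan blocks; the rank sequence gives block sizes [2, 1].

Assembling the blocks gives the Jordan form J above.

J = [[-4, 0, 0, 0], [0, -2, 1, 0], [0, 0, -2, 0], [0, 0, 0, -2]]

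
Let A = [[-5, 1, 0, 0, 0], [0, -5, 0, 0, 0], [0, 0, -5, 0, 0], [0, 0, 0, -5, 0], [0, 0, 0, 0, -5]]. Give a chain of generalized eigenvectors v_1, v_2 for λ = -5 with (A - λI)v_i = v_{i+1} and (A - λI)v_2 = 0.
v_1 = [[0, 1, 0, 1, 1]]^T, v_2 = [[1, 0, 0, 0, 0]]^T

We seek v_1 ∈ ker((A + 5I)^2) \ ker(A + 5I), then set v_{i+1} = (A + 5I) v_i.

One such chain is v_1 = [[0, 1, 0, 1, 1]]^T, v_2 = [[1, 0, 0, 0, 0]]^T. Check: (A + 5I) v_2 = [[0, 0, 0, 0, 0]]^T = 0.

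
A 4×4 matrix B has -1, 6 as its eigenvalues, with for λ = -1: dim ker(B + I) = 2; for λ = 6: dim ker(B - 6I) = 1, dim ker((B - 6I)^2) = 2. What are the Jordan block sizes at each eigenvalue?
λ = -1: successive nullity increments [2] count blocks of size ≥ k; block sizes are [1, 1].
λ = 6: successive nullity increments [1, 1] count blocks of size ≥ k; block sizes are [2].

Jordan blocks: (-1, 1), (-1, 1), (6, 2)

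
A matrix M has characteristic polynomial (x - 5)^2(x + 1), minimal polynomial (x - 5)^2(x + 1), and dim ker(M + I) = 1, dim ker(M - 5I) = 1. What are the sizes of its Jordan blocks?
Jordan blocks: (-1, 1), (5, 2)

λ = -1: algebraic multiplicity 1 (exponent in χ_M), largest block size 1 (exponent in m_M), 1 block (geometric multiplicity). This forces block sizes [1].
λ = 5: algebraic multiplicity 2 (exponent in χ_M), largest block size 2 (exponent in m_M), 1 block (geometric multiplicity). This forces block sizes [2].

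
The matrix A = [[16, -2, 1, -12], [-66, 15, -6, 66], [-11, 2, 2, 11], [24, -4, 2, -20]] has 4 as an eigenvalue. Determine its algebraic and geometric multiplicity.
The characteristic polynomial is (x - 4)(x - 3)^3, so the factor x - 4 appears with exponent 1: the algebraic multiplicity is 1.

rank(A - 4I) = 3, so the eigenspace has dimension 4 - 3 = 1: the geometric multiplicity is 1.

algebraic multiplicity 1, geometric multiplicity 1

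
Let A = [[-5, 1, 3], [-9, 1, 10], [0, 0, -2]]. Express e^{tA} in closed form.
e^{tA} = [[(1 - 3*t)*e^{-2*t}, t*e^{-2*t}, t*(t + 6)*e^{-2*t}/2], [-9*t*e^{-2*t}, (3*t + 1)*e^{-2*t}, t*(3*t + 20)*e^{-2*t}/2], [0, 0, e^{-2*t}]]

A has Jordan form J = [[-2, 1, 0], [0, -2, 1], [0, 0, -2]] with A = PJP^{-1}, so e^{tA} = P e^{tJ} P^{-1}.

For a Jordan block J_k(λ), e^{tJ_k(λ)} = e^{λt} · (I + tN + t^2 N^2/2! + ... + t^{k-1} N^{k-1}/(k-1)!) where N is the nilpotent superdiagonal part.

Assembling the blocks and conjugating back gives the entries of e^{tA} as shown above.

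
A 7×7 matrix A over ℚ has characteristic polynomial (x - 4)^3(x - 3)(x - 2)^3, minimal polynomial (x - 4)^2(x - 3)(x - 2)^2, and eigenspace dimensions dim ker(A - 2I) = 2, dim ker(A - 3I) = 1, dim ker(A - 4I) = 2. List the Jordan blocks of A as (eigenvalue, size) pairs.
λ = 2: algebraic multiplicity 3 (exponent in χ_A), largest block size 2 (exponent in m_A), 2 blocks (geometric multiplicity). These force block sizes [2, 1].
λ = 3: algebraic multiplicity 1 (exponent in χ_A), largest block size 1 (exponent in m_A), 1 block (geometric multiplicity). This forces block sizes [1].
λ = 4: algebraic multiplicity 3 (exponent in χ_A), largest block size 2 (exponent in m_A), 2 blocks (geometric multiplicity). These force block sizes [2, 1].

Jordan blocks: (2, 2), (2, 1), (3, 1), (4, 2), (4, 1)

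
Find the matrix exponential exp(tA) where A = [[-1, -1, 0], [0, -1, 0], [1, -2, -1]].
A has Jordan form J = [[-1, 1, 0], [0, -1, 1], [0, 0, -1]] with A = PJP^{-1}, so e^{tA} = P e^{tJ} P^{-1}.

For a Jordan block J_k(λ), e^{tJ_k(λ)} = e^{λt} · (I + tN + t^2 N^2/2! + ... + t^{k-1} N^{k-1}/(k-1)!) where N is the nilpotent superdiagonal part.

Assembling the blocks and conjugating back gives the entries of e^{tA} as shown above.

e^{tA} = [[e^{-t}, -t*e^{-t}, 0], [0, e^{-t}, 0], [t*e^{-t}, t*(-t - 4)*e^{-t}/2, e^{-t}]]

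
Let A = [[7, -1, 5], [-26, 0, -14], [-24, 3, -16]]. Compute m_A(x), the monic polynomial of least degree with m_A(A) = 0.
m_A(x) = (x + 1)(x + 4)^2

The characteristic polynomial factors as (x + 1)(x + 4)^2. The minimal polynomial is ∏(x - λ)^{k_λ} where k_λ is the size of the largest Jordan block at λ.

For λ = -4: rank(A + 4I) = 2, and the largest Jordan block has size 2 (the smallest k with rank((A + 4I)^k) = rank((A + 4I)^(k+1))).
For λ = -1: rank(A + I) = 2, and the largest Jordan block has size 1 (the smallest k with rank((A + I)^k) = rank((A + I)^(k+1))).

So m_A(x) = (x + 1)(x + 4)^2.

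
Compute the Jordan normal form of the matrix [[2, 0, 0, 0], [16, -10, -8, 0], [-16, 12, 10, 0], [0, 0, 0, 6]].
J = [[-2, 0, 0, 0], [0, 2, 0, 0], [0, 0, 2, 0], [0, 0, 0, 6]]

The characteristic polynomial is det(xI - A) = (x - 6)(x - 2)^2(x + 2), so the eigenvalues are -2 (algebraic multiplicity 1), 2 (algebraic multiplicity 2), 6 (algebraic multiplicity 1).

For λ = -2: algebraic multiplicity 1 gives one 1×1 block.

For λ = 2: rank(A - 2I) = 2. The eigenspace has dimension 4 - 2 = 2, so there are 2 Jordan blocks; the rank sequence gives block sizes [1, 1].

For λ = 6: algebraic multiplicity 1 gives one 1×1 block.

Assembling the blocks gives the Jordan form J above.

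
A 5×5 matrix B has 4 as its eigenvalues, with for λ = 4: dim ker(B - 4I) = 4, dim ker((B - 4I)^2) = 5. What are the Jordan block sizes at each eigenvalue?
Jordan blocks: (4, 2), (4, 1), (4, 1), (4, 1)

λ = 4: successive nullity increments [4, 1] count blocks of size ≥ k; block sizes are [2, 1, 1, 1].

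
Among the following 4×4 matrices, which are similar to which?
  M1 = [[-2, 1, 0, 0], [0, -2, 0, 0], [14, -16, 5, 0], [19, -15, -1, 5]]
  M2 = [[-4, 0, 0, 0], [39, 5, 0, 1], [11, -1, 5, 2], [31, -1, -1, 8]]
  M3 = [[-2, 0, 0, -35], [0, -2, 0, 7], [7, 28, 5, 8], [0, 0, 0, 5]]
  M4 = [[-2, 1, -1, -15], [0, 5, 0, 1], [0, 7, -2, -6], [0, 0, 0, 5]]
Characteristic polynomials: χ_{M1} = (x - 5)^2(x + 2)^2, χ_{M2} = (x - 6)^3(x + 4), χ_{M3} = (x - 5)^2(x + 2)^2, χ_{M4} = (x - 5)^2(x + 2)^2.

{M1, M4}: invariant factors (x - 5)^2(x + 2)^2.

{M2}: invariant factors (x - 6)^3(x + 4).

{M3}: invariant factors x + 2, (x - 5)^2(x + 2).

Matrices are similar if and only if their invariant-factor lists agree; the partition into similarity classes is {M1, M4}, {M2}, {M3}.

3 classes: {M1, M4}, {M2}, {M3}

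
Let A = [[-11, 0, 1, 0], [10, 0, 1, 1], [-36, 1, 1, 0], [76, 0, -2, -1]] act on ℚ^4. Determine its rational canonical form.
The invariant factors of A (the non-unit diagonal entries of the Smith normal form of xI - A over ℚ[x]) are (x + 3)(x + 5)(x^2 + 3x - 5), each dividing the next. The characteristic polynomial is their product, (x + 3)(x + 5)(x^2 + 3x - 5).

The rational canonical form is the block-diagonal matrix of companion matrices C(f_i):
R = [[0, 0, 0, 75], [1, 0, 0, -5], [0, 1, 0, -34], [0, 0, 1, -11]].

Note the characteristic polynomial does not split into linear factors over ℚ, so A has no Jordan form over ℚ; the rational canonical form exists over any field.

R = [[0, 0, 0, 75], [1, 0, 0, -5], [0, 1, 0, -34], [0, 0, 1, -11]]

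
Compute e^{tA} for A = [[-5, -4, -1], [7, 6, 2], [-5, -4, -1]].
A has Jordan form J = [[0, 1, 0], [0, 0, 1], [0, 0, 0]] with A = PJP^{-1}, so e^{tA} = P e^{tJ} P^{-1}.

For a Jordan block J_k(λ), e^{tJ_k(λ)} = e^{λt} · (I + tN + t^2 N^2/2! + ... + t^{k-1} N^{k-1}/(k-1)!) where N is the nilpotent superdiagonal part.

Assembling the blocks and conjugating back gives the entries of e^{tA} as shown above.

e^{tA} = [[t^2 - 5*t + 1, -4*t, -t*(t + 1)], [t*(14 - 3*t)/2, 6*t + 1, t*(3*t + 4)/2], [t*(t - 5), -4*t, -t^2 - t + 1]]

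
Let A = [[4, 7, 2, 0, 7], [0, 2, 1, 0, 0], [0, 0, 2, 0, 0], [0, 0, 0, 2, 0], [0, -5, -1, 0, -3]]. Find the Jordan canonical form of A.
J = [[-3, 0, 0, 0, 0], [0, 2, 1, 0, 0], [0, 0, 2, 0, 0], [0, 0, 0, 2, 0], [0, 0, 0, 0, 4]]

The characteristic polynomial is det(xI - A) = (x - 4)(x - 2)^3(x + 3), so the eigenvalues are -3 (algebraic multiplicity 1), 2 (algebraic multiplicity 3), 4 (algebraic multiplicity 1).

For λ = -3: algebraic multiplicity 1 gives one 1×1 block.

For λ = 2: rank(A - 2I) = 3, rank((A - 2I)^2) = 2. The eigenspace has dimension 5 - 3 = 2, so there are 2 Jordan blocks; the rank sequence gives block sizes [2, 1].

For λ = 4: algebraic multiplicity 1 gives one 1×1 block.

Assembling the blocks gives the Jordan form J above.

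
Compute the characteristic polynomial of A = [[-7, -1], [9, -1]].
xI - A = [[x + 7, 1], [-9, x + 1]].

Expanding det(xI - A) along the first row:
det(xI - A) = + (x + 7)·det([[x + 1]]) - (1)·det([[-9]]).

Evaluating gives χ_A(x) = x^2 + 8x + 16 = (x + 4)^2.

χ_A(x) = (x + 4)^2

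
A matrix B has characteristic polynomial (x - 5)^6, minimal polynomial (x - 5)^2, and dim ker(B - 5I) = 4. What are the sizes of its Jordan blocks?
Jordan blocks: (5, 2), (5, 2), (5, 1), (5, 1)

λ = 5: algebraic multiplicity 6 (exponent in χ_B), largest block size 2 (exponent in m_B), 4 blocks (geometric multiplicity). These force block sizes [2, 2, 1, 1].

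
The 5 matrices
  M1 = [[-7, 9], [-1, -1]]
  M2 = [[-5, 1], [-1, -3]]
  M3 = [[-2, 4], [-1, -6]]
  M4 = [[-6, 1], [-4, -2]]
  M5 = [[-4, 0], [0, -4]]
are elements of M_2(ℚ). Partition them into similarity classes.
2 classes: {M1, M2, M3, M4}, {M5}

Characteristic polynomials: χ_{M1} = (x + 4)^2, χ_{M2} = (x + 4)^2, χ_{M3} = (x + 4)^2, χ_{M4} = (x + 4)^2, χ_{M5} = (x + 4)^2.

{M1, M2, M3, M4}: invariant factors (x + 4)^2.

{M5}: invariant factors x + 4, x + 4.

Matrices are similar if and only if their invariant-factor lists agree; the partition into similarity classes is {M1, M2, M3, M4}, {M5}.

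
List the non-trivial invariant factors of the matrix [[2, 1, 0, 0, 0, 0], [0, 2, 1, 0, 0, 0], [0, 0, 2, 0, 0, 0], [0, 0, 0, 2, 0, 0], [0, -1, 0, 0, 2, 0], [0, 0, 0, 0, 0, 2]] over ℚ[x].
The Jordan structure of A has elementary divisors (x - 2)^3, (x - 2), (x - 2), (x - 2). Arranging the block sizes at each eigenvalue in decreasing order and taking row products gives the invariant factors.

Invariant factors (smallest first, each dividing the next): x - 2, x - 2, x - 2, (x - 2)^3.

Check: the last factor (x - 2)^3 is the minimal polynomial, and the product (x - 2)^6 is the characteristic polynomial.

x - 2, x - 2, x - 2, (x - 2)^3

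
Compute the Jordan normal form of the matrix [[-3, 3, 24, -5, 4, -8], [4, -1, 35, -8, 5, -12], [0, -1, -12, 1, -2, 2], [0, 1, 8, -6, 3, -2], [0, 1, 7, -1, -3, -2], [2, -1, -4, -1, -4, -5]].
The characteristic polynomial is det(xI - A) = (x + 5)^6, so the eigenvalues are -5 (algebraic multiplicity 6).

For λ = -5: rank(A + 5I) = 3, rank((A + 5I)^2) = 1, rank((A + 5I)^3) = 0. The eigenspace has dimension 6 - 3 = 3, so there are 3 Jordan blocks; the rank sequence gives block sizes [3, 2, 1].

Assembling the blocks gives the Jordan form J above.

J = [[-5, 1, 0, 0, 0, 0], [0, -5, 1, 0, 0, 0], [0, 0, -5, 0, 0, 0], [0, 0, 0, -5, 1, 0], [0, 0, 0, 0, -5, 0], [0, 0, 0, 0, 0, -5]]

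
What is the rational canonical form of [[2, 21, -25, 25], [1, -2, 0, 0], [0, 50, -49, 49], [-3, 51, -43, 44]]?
R = [[0, 0, 0, 25], [1, 0, 0, 0], [0, 1, 0, -1], [0, 0, 1, -5]]

The invariant factors of A (the non-unit diagonal entries of the Smith normal form of xI - A over ℚ[x]) are (x + 5)(x^3 + x - 5), each dividing the next. The characteristic polynomial is their product, (x + 5)(x^3 + x - 5).

The rational canonical form is the block-diagonal matrix of companion matrices C(f_i):
R = [[0, 0, 0, 25], [1, 0, 0, 0], [0, 1, 0, -1], [0, 0, 1, -5]].

Note the characteristic polynomial does not split into linear factors over ℚ, so A has no Jordan form over ℚ; the rational canonical form exists over any field.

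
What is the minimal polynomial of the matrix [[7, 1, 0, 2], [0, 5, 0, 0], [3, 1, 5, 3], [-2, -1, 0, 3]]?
m_A(x) = (x - 5)^2

The characteristic polynomial factors as (x - 5)^4. The minimal polynomial is ∏(x - λ)^{k_λ} where k_λ is the size of the largest Jordan block at λ.

For λ = 5: rank(A - 5I) = 2, and the largest Jordan block has size 2 (the smallest k with rank((A - 5I)^k) = rank((A - 5I)^(k+1))).

So m_A(x) = (x - 5)^2.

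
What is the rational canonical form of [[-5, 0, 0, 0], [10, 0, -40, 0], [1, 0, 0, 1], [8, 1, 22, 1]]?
R = [[-5, 0, 0, 0], [0, 0, 0, -40], [0, 1, 0, 22], [0, 0, 1, 1]]

The invariant factors of A (the non-unit diagonal entries of the Smith normal form of xI - A over ℚ[x]) are x + 5, (x - 4)(x - 2)(x + 5), each dividing the next. The characteristic polynomial is their product, (x - 4)(x - 2)(x + 5)^2.

The rational canonical form is the block-diagonal matrix of companion matrices C(f_i):
R = [[-5, 0, 0, 0], [0, 0, 0, -40], [0, 1, 0, 22], [0, 0, 1, 1]].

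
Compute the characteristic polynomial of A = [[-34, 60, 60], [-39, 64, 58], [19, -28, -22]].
χ_A(x) = (x - 6)^2(x + 4)

xI - A = [[x + 34, -60, -60], [39, x - 64, -58], [-19, 28, x + 22]].

Expanding det(xI - A) along the first row:
det(xI - A) = + (x + 34)·det([[x - 64, -58], [28, x + 22]]) - (-60)·det([[39, -58], [-19, x + 22]]) + (-60)·det([[39, x - 64], [-19, 28]]).

Evaluating gives χ_A(x) = x^3 - 8x^2 - 12x + 144 = (x - 6)^2(x + 4).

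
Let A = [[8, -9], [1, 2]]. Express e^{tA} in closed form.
A has Jordan form J = [[5, 1], [0, 5]] with A = PJP^{-1}, so e^{tA} = P e^{tJ} P^{-1}.

For a Jordan block J_k(λ), e^{tJ_k(λ)} = e^{λt} · (I + tN + t^2 N^2/2! + ... + t^{k-1} N^{k-1}/(k-1)!) where N is the nilpotent superdiagonal part.

Assembling the blocks and conjugating back gives the entries of e^{tA} as shown above.

e^{tA} = [[(3*t + 1)*e^{5*t}, -9*t*e^{5*t}], [t*e^{5*t}, (1 - 3*t)*e^{5*t}]]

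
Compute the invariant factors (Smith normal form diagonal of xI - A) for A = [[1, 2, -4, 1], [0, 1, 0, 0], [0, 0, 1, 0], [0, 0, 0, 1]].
The Jordan structure of A has elementary divisors (x - 1)^2, (x - 1), (x - 1). Arranging the block sizes at each eigenvalue in decreasing order and taking row products gives the invariant factors.

Invariant factors (smallest first, each dividing the next): x - 1, x - 1, (x - 1)^2.

Check: the last factor (x - 1)^2 is the minimal polynomial, and the product (x - 1)^4 is the characteristic polynomial.

x - 1, x - 1, (x - 1)^2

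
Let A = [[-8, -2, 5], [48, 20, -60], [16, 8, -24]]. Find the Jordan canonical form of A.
The characteristic polynomial is det(xI - A) = (x + 4)^3, so the eigenvalues are -4 (algebraic multiplicity 3).

For λ = -4: rank(A + 4I) = 1, rank((A + 4I)^2) = 0. The eigenspace has dimension 3 - 1 = 2, so there are 2 Jordan blocks; the rank sequence gives block sizes [2, 1].

Assembling the blocks gives the Jordan form J above.

J = [[-4, 1, 0], [0, -4, 0], [0, 0, -4]]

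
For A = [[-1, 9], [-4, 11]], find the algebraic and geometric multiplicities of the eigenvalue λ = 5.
The characteristic polynomial is (x - 5)^2, so the factor x - 5 appears with exponent 2: the algebraic multiplicity is 2.

rank(A - 5I) = 1, so the eigenspace has dimension 2 - 1 = 1: the geometric multiplicity is 1.

Since 1 < 2, A is not diagonalizable.

algebraic multiplicity 2, geometric multiplicity 1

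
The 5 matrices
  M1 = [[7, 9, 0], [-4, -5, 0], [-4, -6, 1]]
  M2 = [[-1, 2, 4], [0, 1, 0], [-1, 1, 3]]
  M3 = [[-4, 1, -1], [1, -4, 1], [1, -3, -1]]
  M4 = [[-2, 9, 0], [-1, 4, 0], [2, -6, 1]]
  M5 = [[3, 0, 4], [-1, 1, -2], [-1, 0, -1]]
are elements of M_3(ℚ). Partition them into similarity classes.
Characteristic polynomials: χ_{M1} = (x - 1)^3, χ_{M2} = (x - 1)^3, χ_{M3} = (x + 3)^3, χ_{M4} = (x - 1)^3, χ_{M5} = (x - 1)^3.

{M1, M2, M4, M5}: invariant factors x - 1, (x - 1)^2.

{M3}: invariant factors (x + 3)^3.

Matrices are similar if and only if their invariant-factor lists agree; the partition into similarity classes is {M1, M2, M4, M5}, {M3}.

2 classes: {M1, M2, M4, M5}, {M3}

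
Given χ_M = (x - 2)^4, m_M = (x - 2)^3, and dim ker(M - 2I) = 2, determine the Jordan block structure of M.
Jordan blocks: (2, 3), (2, 1)

λ = 2: algebraic multiplicity 4 (exponent in χ_M), largest block size 3 (exponent in m_M), 2 blocks (geometric multiplicity). These force block sizes [3, 1].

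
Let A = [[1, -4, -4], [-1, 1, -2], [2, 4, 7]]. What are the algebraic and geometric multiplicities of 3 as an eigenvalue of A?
algebraic multiplicity 3, geometric multiplicity 2

The characteristic polynomial is (x - 3)^3, so the factor x - 3 appears with exponent 3: the algebraic multiplicity is 3.

rank(A - 3I) = 1, so the eigenspace has dimension 3 - 1 = 2: the geometric multiplicity is 2.

Since 2 < 3, A is not diagonalizable.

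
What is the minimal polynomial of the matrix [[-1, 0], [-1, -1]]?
m_A(x) = (x + 1)^2

The characteristic polynomial factors as (x + 1)^2. The minimal polynomial is ∏(x - λ)^{k_λ} where k_λ is the size of the largest Jordan block at λ.

For λ = -1: rank(A + I) = 1, and the largest Jordan block has size 2 (the smallest k with rank((A + I)^k) = rank((A + I)^(k+1))).

So m_A(x) = (x + 1)^2.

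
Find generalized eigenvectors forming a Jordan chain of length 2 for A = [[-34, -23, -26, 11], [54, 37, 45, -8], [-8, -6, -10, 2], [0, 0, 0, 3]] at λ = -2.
v_1 = [[3, -5, 1, 0]]^T, v_2 = [[-7, 12, -2, 0]]^T

We seek v_1 ∈ ker((A + 2I)^2) \ ker(A + 2I), then set v_{i+1} = (A + 2I) v_i.

One such chain is v_1 = [[3, -5, 1, 0]]^T, v_2 = [[-7, 12, -2, 0]]^T. Check: (A + 2I) v_2 = [[0, 0, 0, 0]]^T = 0.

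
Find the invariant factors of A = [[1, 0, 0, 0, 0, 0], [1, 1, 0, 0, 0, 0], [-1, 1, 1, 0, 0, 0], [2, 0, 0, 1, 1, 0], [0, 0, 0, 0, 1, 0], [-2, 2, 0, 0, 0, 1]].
x - 1, (x - 1)^2, (x - 1)^3

The Jordan structure of A has elementary divisors (x - 1)^3, (x - 1)^2, (x - 1). Arranging the block sizes at each eigenvalue in decreasing order and taking row products gives the invariant factors.

Invariant factors (smallest first, each dividing the next): x - 1, (x - 1)^2, (x - 1)^3.

Check: the last factor (x - 1)^3 is the minimal polynomial, and the product (x - 1)^6 is the characteristic polynomial.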